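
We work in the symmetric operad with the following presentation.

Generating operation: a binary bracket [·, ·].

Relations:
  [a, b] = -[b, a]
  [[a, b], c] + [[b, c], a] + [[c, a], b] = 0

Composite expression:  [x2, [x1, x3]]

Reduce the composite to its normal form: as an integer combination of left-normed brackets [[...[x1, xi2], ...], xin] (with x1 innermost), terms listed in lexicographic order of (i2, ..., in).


Left-normed coefficients sit on the x1-initial expansion words.
Composite bracket: [x2, [x1, x3]]
Each bracket splits as ab - ba, giving 4 signed words (2^2 = 4).
Collect the words opening with x1:
  the word x1x3x2 carries sign -1 and contributes -[[x1, x3], x2]

-[[x1, x3], x2]


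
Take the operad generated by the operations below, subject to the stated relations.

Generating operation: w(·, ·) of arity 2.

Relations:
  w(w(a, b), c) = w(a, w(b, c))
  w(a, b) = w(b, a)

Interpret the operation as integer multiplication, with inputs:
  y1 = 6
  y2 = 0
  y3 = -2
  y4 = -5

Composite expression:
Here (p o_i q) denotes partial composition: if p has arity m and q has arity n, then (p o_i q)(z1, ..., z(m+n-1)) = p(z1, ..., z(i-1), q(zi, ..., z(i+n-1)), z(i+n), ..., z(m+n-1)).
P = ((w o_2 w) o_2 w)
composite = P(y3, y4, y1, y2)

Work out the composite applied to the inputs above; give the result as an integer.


w(y4, y1) = -30
w(w(y4, y1), y2) = 0
w(y3, w(w(y4, y1), y2)) = 0

0


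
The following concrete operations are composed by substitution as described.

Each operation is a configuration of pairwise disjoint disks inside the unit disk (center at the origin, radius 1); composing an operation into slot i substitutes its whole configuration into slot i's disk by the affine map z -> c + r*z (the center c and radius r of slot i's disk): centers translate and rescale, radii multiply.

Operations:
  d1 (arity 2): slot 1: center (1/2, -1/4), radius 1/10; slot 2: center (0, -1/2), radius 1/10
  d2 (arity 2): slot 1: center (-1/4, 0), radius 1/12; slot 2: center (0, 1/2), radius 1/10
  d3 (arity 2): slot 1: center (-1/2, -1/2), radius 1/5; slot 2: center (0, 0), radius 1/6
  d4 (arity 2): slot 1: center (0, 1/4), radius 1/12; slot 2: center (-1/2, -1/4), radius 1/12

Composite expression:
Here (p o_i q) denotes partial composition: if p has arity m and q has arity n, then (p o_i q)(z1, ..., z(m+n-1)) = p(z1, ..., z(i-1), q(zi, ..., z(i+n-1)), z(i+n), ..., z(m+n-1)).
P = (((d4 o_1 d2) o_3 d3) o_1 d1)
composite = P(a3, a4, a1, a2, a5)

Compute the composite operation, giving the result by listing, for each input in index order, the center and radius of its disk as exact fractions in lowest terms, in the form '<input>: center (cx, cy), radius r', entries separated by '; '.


a1: center (0, 7/24), radius 1/120; a2: center (-13/24, -7/24), radius 1/60; a3: center (-5/288, 143/576), radius 1/1440; a4: center (-1/48, 71/288), radius 1/1440; a5: center (-1/2, -1/4), radius 1/72


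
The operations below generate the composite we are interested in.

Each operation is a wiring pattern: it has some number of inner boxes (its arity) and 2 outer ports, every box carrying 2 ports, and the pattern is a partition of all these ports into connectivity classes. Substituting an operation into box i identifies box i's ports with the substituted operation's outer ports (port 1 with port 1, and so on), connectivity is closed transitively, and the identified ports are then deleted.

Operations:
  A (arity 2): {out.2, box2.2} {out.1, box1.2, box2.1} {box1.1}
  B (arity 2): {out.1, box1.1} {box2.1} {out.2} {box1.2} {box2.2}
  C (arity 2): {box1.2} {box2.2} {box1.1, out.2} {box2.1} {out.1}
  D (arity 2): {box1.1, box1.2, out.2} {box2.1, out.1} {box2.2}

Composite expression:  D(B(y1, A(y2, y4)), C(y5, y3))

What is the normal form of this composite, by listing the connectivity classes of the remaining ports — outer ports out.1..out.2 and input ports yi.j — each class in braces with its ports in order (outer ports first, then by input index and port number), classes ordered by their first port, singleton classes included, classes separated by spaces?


Connectivity passes through glued D-boundaries; trace each wire chain.
A over (y2, y4) gives {out.1, y2.2, y4.1} {out.2, y4.2} {y2.1}, out.j being that stage's outer ports
B over (y1, y2, y4) gives {out.1, y1.1} {out.2} {y1.2} {y2.1} {y2.2, y4.1} {y4.2}, out.j being that stage's outer ports
C over (y5, y3) gives {out.1} {out.2, y5.1} {y3.1} {y3.2} {y5.2}, out.j being that stage's outer ports
D over (y1, y2, y4, y5, y3) gives {out.1} {out.2, y1.1} {y1.2} {y2.1} {y2.2, y4.1} {y3.1} {y3.2} {y4.2} {y5.1} {y5.2}, out.j being that stage's outer ports

{out.1} {out.2, y1.1} {y1.2} {y2.1} {y2.2, y4.1} {y3.1} {y3.2} {y4.2} {y5.1} {y5.2}


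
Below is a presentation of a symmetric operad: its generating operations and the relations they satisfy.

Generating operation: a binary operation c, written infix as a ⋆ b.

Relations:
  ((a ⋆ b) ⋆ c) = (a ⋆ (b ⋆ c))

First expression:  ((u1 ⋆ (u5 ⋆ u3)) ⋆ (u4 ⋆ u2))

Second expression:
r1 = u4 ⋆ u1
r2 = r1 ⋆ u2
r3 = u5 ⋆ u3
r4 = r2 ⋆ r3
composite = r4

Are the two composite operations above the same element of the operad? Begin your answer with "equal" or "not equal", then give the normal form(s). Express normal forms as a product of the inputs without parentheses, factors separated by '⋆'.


The first expression, normalized: u1 ⋆ u5 ⋆ u3 ⋆ u4 ⋆ u2
The second expression, normalized: u4 ⋆ u1 ⋆ u2 ⋆ u5 ⋆ u3
The normal forms differ: not equal.

not equal; first: u1 ⋆ u5 ⋆ u3 ⋆ u4 ⋆ u2; second: u4 ⋆ u1 ⋆ u2 ⋆ u5 ⋆ u3


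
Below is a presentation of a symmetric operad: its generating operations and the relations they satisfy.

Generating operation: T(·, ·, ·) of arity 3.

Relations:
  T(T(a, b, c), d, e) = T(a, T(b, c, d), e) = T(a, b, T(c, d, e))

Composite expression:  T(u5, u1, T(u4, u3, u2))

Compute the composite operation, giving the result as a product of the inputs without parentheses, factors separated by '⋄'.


u5 ⋄ u1 ⋄ u4 ⋄ u3 ⋄ u2

Under associativity of T, the answer is the u's in reading order.
T(u4, u3, u2) flattens to u4 ⋄ u3 ⋄ u2
T(u5, u1, T(u4, u3, u2)) flattens to u5 ⋄ u1 ⋄ u4 ⋄ u3 ⋄ u2


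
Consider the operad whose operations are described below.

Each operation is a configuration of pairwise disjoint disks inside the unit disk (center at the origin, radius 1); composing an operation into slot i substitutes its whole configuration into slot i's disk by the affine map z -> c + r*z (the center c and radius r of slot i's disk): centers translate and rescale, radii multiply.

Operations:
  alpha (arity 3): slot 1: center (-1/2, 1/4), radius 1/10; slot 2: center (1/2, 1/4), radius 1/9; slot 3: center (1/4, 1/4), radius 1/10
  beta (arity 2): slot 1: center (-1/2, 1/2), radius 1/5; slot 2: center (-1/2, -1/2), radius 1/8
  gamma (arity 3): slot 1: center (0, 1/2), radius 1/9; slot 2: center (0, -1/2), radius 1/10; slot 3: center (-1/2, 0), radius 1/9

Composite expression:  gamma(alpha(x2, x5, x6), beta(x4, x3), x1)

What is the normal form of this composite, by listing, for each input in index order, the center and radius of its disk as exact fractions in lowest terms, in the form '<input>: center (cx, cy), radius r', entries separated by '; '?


Only the slot chain above each x matters under gamma; compose those maps.
x2 passes through 2 substitutions, ending at center (-1/18, 19/36), radius 1/90
x5 passes through 2 substitutions, ending at center (1/18, 19/36), radius 1/81
x6 passes through 2 substitutions, ending at center (1/36, 19/36), radius 1/90
x4 passes through 2 substitutions, ending at center (-1/20, -9/20), radius 1/50
x3 passes through 2 substitutions, ending at center (-1/20, -11/20), radius 1/80
x1 passes through 1 substitution, ending at center (-1/2, 0), radius 1/9

x1: center (-1/2, 0), radius 1/9; x2: center (-1/18, 19/36), radius 1/90; x3: center (-1/20, -11/20), radius 1/80; x4: center (-1/20, -9/20), radius 1/50; x5: center (1/18, 19/36), radius 1/81; x6: center (1/36, 19/36), radius 1/90


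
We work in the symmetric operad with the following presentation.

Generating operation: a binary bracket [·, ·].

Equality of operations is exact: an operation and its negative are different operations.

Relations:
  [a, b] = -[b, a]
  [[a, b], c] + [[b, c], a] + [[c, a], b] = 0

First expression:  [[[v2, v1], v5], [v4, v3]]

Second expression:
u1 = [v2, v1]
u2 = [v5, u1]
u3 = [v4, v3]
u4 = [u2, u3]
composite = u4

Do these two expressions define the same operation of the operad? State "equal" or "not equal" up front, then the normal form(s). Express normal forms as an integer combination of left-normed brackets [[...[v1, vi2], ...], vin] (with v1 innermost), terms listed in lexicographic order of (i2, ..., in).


The first expression reduces to [[[[v1, v2], v5], v3], v4] - [[[[v1, v2], v5], v4], v3]
The second expression reduces to -[[[[v1, v2], v5], v3], v4] + [[[[v1, v2], v5], v4], v3]
They disagree, so not equal.

not equal — first [[[[v1, v2], v5], v3], v4] - [[[[v1, v2], v5], v4], v3], second -[[[[v1, v2], v5], v3], v4] + [[[[v1, v2], v5], v4], v3]


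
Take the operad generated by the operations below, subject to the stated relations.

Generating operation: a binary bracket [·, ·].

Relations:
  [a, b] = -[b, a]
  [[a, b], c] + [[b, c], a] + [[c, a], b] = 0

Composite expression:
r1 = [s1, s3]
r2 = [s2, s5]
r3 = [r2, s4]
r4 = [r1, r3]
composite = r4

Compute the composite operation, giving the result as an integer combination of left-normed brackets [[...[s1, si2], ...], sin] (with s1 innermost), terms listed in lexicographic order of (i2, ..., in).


[[[[s1, s3], s2], s5], s4] - [[[[s1, s3], s4], s2], s5] + [[[[s1, s3], s4], s5], s2] - [[[[s1, s3], s5], s2], s4]

In the tensor algebra, words opening s1 carry the s1-anchored form.
Composite bracket: [[s1, s3], [[s2, s5], s4]]
Under [a, b] = ab - ba we get 16 signed associative words (2^4 = 16).
Only words starting with s1 matter:
  sign of s1s3s2s5s4 is +1, so it contributes +[[[[s1, s3], s2], s5], s4]
  sign of s1s3s4s2s5 is -1, so it contributes -[[[[s1, s3], s4], s2], s5]
  sign of s1s3s4s5s2 is +1, so it contributes +[[[[s1, s3], s4], s5], s2]
  sign of s1s3s5s2s4 is -1, so it contributes -[[[[s1, s3], s5], s2], s4]


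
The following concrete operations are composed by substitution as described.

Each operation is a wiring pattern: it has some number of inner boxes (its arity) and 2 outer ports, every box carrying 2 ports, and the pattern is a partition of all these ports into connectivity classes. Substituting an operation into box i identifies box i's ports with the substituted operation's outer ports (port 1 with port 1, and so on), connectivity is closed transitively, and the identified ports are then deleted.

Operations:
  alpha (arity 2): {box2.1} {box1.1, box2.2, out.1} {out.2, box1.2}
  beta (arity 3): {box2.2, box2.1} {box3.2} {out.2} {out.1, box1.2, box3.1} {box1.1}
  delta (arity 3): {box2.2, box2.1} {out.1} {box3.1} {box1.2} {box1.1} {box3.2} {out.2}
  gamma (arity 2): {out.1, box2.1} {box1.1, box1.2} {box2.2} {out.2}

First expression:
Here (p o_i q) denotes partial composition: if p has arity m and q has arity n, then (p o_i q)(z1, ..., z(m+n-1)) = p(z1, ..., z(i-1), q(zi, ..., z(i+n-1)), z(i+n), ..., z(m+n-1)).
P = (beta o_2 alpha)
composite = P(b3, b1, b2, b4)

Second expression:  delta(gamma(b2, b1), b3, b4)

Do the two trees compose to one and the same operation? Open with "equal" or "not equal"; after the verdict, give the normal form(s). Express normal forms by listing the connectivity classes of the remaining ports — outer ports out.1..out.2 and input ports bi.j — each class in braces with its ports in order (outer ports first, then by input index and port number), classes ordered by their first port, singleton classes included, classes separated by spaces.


not equal; the first gives {out.1, b3.2, b4.1} {out.2} {b1.1, b1.2, b2.2} {b2.1} {b3.1} {b4.2} and the second {out.1} {out.2} {b1.1} {b1.2} {b2.1, b2.2} {b3.1, b3.2} {b4.1} {b4.2}

In normal form, the first expression is {out.1, b3.2, b4.1} {out.2} {b1.1, b1.2, b2.2} {b2.1} {b3.1} {b4.2}
In normal form, the second expression is {out.1} {out.2} {b1.1} {b1.2} {b2.1, b2.2} {b3.1, b3.2} {b4.1} {b4.2}
No match — not equal.


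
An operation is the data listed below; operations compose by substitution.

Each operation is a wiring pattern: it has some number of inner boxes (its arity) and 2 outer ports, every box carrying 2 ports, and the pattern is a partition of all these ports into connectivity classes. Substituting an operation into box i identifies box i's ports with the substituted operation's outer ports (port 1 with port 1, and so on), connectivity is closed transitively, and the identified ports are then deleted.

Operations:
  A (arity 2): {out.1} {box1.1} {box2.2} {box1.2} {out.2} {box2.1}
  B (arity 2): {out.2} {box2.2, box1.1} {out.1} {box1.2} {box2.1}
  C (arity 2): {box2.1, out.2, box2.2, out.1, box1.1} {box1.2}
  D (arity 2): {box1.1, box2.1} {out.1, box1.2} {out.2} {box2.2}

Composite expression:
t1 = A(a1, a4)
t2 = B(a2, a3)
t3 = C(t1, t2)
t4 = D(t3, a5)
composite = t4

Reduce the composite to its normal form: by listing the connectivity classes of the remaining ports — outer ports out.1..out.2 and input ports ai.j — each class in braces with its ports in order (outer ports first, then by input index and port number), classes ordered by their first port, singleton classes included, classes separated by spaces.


{out.1, a5.1} {out.2} {a1.1} {a1.2} {a2.1, a3.2} {a2.2} {a3.1} {a4.1} {a4.2} {a5.2}

After gluing at D, chains via deleted ports link the a-ports.
through A, on inputs (a1, a4): {out.1} {out.2} {a1.1} {a1.2} {a4.1} {a4.2} (out.j = stage outer ports)
through B, on inputs (a2, a3): {out.1} {out.2} {a2.1, a3.2} {a2.2} {a3.1} (out.j = stage outer ports)
through C, on inputs (a1, a4, a2, a3): {out.1, out.2} {a1.1} {a1.2} {a2.1, a3.2} {a2.2} {a3.1} {a4.1} {a4.2} (out.j = stage outer ports)
through D, on inputs (a1, a4, a2, a3, a5): {out.1, a5.1} {out.2} {a1.1} {a1.2} {a2.1, a3.2} {a2.2} {a3.1} {a4.1} {a4.2} {a5.2} (out.j = stage outer ports)


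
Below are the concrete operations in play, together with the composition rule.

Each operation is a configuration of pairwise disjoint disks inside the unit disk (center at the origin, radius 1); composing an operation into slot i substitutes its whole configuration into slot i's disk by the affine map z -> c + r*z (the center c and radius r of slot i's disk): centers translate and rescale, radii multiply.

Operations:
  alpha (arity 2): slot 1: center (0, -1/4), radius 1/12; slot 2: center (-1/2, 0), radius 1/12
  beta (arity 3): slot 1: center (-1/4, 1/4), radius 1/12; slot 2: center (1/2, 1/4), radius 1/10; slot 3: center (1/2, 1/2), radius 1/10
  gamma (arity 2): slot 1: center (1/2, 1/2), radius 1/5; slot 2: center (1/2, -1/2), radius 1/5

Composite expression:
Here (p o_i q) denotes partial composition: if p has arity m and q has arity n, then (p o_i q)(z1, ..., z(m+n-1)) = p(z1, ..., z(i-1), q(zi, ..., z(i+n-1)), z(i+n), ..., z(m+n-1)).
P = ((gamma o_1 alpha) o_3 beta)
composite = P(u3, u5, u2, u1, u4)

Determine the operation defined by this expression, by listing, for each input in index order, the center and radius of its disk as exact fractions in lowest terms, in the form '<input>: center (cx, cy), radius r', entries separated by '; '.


Affine substitution under gamma: radii multiply and u-centers shift.
for u3, the 2-step affine chain lands on center (1/2, 9/20), radius 1/60
for u5, the 2-step affine chain lands on center (2/5, 1/2), radius 1/60
for u2, the 2-step affine chain lands on center (9/20, -9/20), radius 1/60
for u1, the 2-step affine chain lands on center (3/5, -9/20), radius 1/50
for u4, the 2-step affine chain lands on center (3/5, -2/5), radius 1/50

u1: center (3/5, -9/20), radius 1/50; u2: center (9/20, -9/20), radius 1/60; u3: center (1/2, 9/20), radius 1/60; u4: center (3/5, -2/5), radius 1/50; u5: center (2/5, 1/2), radius 1/60


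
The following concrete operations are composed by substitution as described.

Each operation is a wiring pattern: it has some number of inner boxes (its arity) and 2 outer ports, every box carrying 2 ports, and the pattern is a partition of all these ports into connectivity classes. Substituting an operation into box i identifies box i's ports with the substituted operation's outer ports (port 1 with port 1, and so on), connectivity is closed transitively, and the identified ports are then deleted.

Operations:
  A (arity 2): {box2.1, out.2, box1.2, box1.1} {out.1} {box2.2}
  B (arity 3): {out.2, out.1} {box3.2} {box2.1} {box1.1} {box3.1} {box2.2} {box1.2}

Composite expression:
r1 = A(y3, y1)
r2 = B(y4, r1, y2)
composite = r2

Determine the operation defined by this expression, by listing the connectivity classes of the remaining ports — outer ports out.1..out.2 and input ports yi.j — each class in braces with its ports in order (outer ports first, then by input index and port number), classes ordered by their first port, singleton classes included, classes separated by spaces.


Reachability decides: close wires over B-identified ports.
composing A on (y3, y1), with out.j its own outer ports: {out.1} {out.2, y1.1, y3.1, y3.2} {y1.2}
composing B on (y4, y3, y1, y2), with out.j its own outer ports: {out.1, out.2} {y1.1, y3.1, y3.2} {y1.2} {y2.1} {y2.2} {y4.1} {y4.2}

{out.1, out.2} {y1.1, y3.1, y3.2} {y1.2} {y2.1} {y2.2} {y4.1} {y4.2}


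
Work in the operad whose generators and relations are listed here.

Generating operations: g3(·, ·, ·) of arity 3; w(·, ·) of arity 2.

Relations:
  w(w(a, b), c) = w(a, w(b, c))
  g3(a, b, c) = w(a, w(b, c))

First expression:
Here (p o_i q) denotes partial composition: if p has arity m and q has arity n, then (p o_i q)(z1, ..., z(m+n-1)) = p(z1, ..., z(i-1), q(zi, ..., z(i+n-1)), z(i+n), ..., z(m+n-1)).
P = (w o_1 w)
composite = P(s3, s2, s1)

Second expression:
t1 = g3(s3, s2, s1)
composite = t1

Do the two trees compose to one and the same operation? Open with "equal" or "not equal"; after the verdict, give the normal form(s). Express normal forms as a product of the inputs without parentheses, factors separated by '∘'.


Reducing the first expression gives s3 ∘ s2 ∘ s1
Reducing the second expression gives s3 ∘ s2 ∘ s1
One common form — equal.

equal — both sides give s3 ∘ s2 ∘ s1


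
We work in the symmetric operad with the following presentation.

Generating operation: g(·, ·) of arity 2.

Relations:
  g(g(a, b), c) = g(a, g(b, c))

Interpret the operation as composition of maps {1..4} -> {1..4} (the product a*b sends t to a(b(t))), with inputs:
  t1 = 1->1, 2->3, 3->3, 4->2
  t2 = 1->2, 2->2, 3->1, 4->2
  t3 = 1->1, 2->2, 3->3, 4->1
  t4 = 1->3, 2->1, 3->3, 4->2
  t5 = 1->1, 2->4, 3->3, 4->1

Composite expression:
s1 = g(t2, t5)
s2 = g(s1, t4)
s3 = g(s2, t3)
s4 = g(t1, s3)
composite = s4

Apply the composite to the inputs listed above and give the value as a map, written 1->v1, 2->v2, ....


g(t2, t5) = 1->2, 2->2, 3->1, 4->2
g(g(t2, t5), t4) = 1->1, 2->2, 3->1, 4->2
g(g(g(t2, t5), t4), t3) = 1->1, 2->2, 3->1, 4->1
g(t1, g(g(g(t2, t5), t4), t3)) = 1->1, 2->3, 3->1, 4->1

1->1, 2->3, 3->1, 4->1


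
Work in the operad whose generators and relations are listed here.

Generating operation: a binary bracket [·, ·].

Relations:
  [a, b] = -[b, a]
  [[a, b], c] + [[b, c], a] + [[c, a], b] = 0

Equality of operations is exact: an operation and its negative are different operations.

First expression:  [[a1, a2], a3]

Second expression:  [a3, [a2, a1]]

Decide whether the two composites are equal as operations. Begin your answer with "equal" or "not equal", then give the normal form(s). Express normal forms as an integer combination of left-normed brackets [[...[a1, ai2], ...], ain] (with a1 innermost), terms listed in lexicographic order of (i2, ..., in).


The first composite normalizes to [[a1, a2], a3]
The second composite normalizes to [[a1, a2], a3]
One common form — equal.

equal — both sides give [[a1, a2], a3]


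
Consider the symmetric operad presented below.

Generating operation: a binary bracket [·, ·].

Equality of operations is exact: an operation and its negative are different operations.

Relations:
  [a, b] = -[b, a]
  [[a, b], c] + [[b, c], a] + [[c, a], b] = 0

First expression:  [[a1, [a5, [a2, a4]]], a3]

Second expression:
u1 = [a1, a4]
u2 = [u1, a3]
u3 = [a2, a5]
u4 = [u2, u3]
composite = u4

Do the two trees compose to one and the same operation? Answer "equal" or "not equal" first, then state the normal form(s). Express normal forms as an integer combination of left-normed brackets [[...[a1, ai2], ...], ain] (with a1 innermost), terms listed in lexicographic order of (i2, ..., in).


not equal; first: -[[[[a1, a2], a4], a5], a3] + [[[[a1, a4], a2], a5], a3] + [[[[a1, a5], a2], a4], a3] - [[[[a1, a5], a4], a2], a3]; second: [[[[a1, a4], a3], a2], a5] - [[[[a1, a4], a3], a5], a2]


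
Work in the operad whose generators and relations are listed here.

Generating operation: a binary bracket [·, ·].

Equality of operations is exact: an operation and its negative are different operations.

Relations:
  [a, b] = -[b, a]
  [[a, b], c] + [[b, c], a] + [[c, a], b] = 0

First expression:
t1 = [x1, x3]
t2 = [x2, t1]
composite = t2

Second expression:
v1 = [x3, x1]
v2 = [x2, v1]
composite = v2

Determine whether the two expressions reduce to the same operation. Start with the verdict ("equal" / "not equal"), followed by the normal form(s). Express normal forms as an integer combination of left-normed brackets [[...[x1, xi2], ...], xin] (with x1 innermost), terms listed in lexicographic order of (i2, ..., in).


The first composite normalizes to -[[x1, x3], x2]
The second composite normalizes to [[x1, x3], x2]
No match — not equal.

not equal: they reduce to -[[x1, x3], x2] and [[x1, x3], x2]


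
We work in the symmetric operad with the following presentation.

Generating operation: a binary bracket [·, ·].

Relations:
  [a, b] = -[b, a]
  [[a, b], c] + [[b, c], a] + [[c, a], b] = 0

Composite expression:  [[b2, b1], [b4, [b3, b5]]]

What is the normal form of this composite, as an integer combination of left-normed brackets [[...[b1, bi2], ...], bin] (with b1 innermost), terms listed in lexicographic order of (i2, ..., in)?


Antisymmetry and Jacobi reduce to b1-anchored left-normed brackets.
Composite bracket: [[b2, b1], [b4, [b3, b5]]]
Each bracket splits as ab - ba, giving 16 signed words (2^4 = 16).
The b1-initial words carry the normal form:
  word b1b2b3b5b4 has sign +1, contributing +[[[[b1, b2], b3], b5], b4]
  word b1b2b4b3b5 has sign -1, contributing -[[[[b1, b2], b4], b3], b5]
  word b1b2b4b5b3 has sign +1, contributing +[[[[b1, b2], b4], b5], b3]
  word b1b2b5b3b4 has sign -1, contributing -[[[[b1, b2], b5], b3], b4]

[[[[b1, b2], b3], b5], b4] - [[[[b1, b2], b4], b3], b5] + [[[[b1, b2], b4], b5], b3] - [[[[b1, b2], b5], b3], b4]


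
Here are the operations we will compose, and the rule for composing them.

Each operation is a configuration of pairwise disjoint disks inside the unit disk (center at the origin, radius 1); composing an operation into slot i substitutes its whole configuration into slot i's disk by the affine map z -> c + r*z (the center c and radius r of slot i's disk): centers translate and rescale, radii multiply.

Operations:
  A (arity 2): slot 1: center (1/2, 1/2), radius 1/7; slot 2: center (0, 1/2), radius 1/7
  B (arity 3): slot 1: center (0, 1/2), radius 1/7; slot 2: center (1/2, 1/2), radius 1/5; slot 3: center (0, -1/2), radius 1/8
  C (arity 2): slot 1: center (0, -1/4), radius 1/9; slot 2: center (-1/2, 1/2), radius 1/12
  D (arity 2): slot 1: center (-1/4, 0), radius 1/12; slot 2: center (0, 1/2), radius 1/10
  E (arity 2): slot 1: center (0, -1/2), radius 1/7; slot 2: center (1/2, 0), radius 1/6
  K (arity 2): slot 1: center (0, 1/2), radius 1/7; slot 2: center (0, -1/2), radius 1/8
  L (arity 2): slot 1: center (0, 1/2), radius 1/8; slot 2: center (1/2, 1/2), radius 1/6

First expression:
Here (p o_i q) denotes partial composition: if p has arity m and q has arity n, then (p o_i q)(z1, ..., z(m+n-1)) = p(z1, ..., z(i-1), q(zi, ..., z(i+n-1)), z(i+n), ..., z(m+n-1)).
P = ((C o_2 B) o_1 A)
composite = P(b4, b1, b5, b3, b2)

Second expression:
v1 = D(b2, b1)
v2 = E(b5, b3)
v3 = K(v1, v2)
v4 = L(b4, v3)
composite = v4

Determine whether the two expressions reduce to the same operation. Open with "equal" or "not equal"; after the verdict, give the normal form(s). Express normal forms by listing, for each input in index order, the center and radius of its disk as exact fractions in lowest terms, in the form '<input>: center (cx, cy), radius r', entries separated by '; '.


Reducing the first expression gives b1: center (0, -7/36), radius 1/63; b2: center (-1/2, 11/24), radius 1/96; b3: center (-11/24, 13/24), radius 1/60; b4: center (1/18, -7/36), radius 1/63; b5: center (-1/2, 13/24), radius 1/84
Reducing the second expression gives b1: center (1/2, 25/42), radius 1/420; b2: center (83/168, 7/12), radius 1/504; b3: center (49/96, 5/12), radius 1/288; b4: center (0, 1/2), radius 1/8; b5: center (1/2, 13/32), radius 1/336
Different reductions; not equal.

not equal; the first gives b1: center (0, -7/36), radius 1/63; b2: center (-1/2, 11/24), radius 1/96; b3: center (-11/24, 13/24), radius 1/60; b4: center (1/18, -7/36), radius 1/63; b5: center (-1/2, 13/24), radius 1/84 and the second b1: center (1/2, 25/42), radius 1/420; b2: center (83/168, 7/12), radius 1/504; b3: center (49/96, 5/12), radius 1/288; b4: center (0, 1/2), radius 1/8; b5: center (1/2, 13/32), radius 1/336


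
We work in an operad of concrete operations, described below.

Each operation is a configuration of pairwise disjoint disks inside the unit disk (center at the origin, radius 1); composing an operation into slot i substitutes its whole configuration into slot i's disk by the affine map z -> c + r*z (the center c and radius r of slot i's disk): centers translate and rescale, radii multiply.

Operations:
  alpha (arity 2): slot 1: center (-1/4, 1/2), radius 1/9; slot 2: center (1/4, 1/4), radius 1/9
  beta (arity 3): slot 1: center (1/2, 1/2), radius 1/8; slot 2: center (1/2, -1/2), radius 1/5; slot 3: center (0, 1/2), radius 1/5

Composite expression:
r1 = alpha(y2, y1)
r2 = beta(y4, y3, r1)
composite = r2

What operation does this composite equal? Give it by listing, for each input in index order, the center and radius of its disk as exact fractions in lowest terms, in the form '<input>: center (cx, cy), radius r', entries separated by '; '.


y1: center (1/20, 11/20), radius 1/45; y2: center (-1/20, 3/5), radius 1/45; y3: center (1/2, -1/2), radius 1/5; y4: center (1/2, 1/2), radius 1/8

Only the slot chain above each y matters under beta; compose those maps.
y4: after 1 affine step, its disk has center (1/2, 1/2), radius 1/8
y3: after 1 affine step, its disk has center (1/2, -1/2), radius 1/5
y2: after 2 affine steps, its disk has center (-1/20, 3/5), radius 1/45
y1: after 2 affine steps, its disk has center (1/20, 11/20), radius 1/45


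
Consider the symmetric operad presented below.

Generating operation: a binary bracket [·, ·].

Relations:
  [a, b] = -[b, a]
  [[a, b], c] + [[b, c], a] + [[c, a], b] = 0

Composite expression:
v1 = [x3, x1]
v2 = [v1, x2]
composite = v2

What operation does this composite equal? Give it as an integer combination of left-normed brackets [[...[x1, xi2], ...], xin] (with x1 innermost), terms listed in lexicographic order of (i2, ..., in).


-[[x1, x3], x2]


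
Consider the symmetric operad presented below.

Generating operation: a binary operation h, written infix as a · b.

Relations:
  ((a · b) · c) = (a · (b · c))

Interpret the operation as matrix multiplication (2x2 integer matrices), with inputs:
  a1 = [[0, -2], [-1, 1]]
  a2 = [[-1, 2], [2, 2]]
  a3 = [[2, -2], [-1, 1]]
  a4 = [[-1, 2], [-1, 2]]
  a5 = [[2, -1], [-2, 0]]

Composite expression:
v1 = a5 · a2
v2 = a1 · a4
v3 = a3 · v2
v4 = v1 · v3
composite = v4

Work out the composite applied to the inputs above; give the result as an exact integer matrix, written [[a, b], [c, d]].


[[-20, 40], [16, -32]]

(a5 · a2) = [[-4, 2], [2, -4]]
(a1 · a4) = [[2, -4], [0, 0]]
(a3 · (a1 · a4)) = [[4, -8], [-2, 4]]
((a5 · a2) · (a3 · (a1 · a4))) = [[-20, 40], [16, -32]]


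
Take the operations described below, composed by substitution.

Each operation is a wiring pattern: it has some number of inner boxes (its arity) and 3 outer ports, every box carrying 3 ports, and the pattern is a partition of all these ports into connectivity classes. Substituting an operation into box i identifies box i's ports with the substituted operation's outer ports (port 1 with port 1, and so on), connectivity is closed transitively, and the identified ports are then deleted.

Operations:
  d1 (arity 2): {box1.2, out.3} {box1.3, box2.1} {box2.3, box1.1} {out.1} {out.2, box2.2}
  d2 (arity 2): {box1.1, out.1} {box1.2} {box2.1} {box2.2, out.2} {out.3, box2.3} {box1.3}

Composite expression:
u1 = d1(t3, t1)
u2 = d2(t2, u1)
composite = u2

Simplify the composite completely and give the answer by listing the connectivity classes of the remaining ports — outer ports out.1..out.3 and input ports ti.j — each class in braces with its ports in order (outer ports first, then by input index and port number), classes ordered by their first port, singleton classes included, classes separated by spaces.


Substituting into d2 glues patterns; closure does the rest.
through d1, on inputs (t3, t1): {out.1} {out.2, t1.2} {out.3, t3.2} {t1.1, t3.3} {t1.3, t3.1} (out.j = stage outer ports)
through d2, on inputs (t2, t3, t1): {out.1, t2.1} {out.2, t1.2} {out.3, t3.2} {t1.1, t3.3} {t1.3, t3.1} {t2.2} {t2.3} (out.j = stage outer ports)

{out.1, t2.1} {out.2, t1.2} {out.3, t3.2} {t1.1, t3.3} {t1.3, t3.1} {t2.2} {t2.3}


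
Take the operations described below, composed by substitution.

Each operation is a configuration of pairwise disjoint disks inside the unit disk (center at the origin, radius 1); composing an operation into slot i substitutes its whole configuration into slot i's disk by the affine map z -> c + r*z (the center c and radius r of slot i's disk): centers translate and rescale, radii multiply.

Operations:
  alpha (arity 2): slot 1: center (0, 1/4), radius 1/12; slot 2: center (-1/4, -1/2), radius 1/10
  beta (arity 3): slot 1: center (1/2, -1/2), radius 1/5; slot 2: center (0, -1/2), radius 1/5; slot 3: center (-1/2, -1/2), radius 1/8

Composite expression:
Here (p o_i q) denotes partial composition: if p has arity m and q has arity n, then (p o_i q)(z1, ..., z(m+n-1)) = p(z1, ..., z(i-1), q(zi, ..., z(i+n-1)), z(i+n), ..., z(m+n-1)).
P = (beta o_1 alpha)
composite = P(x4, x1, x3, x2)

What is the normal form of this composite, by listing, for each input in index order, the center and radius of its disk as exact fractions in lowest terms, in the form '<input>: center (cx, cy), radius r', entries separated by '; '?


x1: center (9/20, -3/5), radius 1/50; x2: center (-1/2, -1/2), radius 1/8; x3: center (0, -1/2), radius 1/5; x4: center (1/2, -9/20), radius 1/60

Below beta, radii multiply path by path; the x-disk centers shift.
input x4: composing its 2 substitution steps yields center (1/2, -9/20), radius 1/60
input x1: composing its 2 substitution steps yields center (9/20, -3/5), radius 1/50
input x3: composing its 1 substitution step yields center (0, -1/2), radius 1/5
input x2: composing its 1 substitution step yields center (-1/2, -1/2), radius 1/8


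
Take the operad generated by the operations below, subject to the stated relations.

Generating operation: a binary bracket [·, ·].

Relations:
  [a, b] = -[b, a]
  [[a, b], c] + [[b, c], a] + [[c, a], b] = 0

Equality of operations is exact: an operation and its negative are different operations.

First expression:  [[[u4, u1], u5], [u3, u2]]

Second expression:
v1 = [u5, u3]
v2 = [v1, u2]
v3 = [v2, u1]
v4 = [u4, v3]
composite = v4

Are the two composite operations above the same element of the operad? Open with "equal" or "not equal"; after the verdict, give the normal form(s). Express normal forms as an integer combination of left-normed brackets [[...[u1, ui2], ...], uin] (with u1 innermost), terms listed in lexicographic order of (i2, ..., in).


not equal; the first gives [[[[u1, u4], u5], u2], u3] - [[[[u1, u4], u5], u3], u2] and the second [[[[u1, u2], u3], u5], u4] - [[[[u1, u2], u5], u3], u4] - [[[[u1, u3], u5], u2], u4] + [[[[u1, u5], u3], u2], u4]


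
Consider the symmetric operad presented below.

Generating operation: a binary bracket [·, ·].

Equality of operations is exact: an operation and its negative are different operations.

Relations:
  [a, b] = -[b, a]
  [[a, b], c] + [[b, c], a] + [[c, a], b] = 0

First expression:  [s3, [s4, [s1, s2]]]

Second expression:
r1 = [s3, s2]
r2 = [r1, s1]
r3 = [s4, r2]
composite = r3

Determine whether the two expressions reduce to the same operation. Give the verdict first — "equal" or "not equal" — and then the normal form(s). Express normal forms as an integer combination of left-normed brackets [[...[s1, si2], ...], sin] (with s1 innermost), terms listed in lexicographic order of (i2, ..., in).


not equal — first [[[s1, s2], s4], s3], second -[[[s1, s2], s3], s4] + [[[s1, s3], s2], s4]

The first expression, normalized: [[[s1, s2], s4], s3]
The second expression, normalized: -[[[s1, s2], s3], s4] + [[[s1, s3], s2], s4]
Different reductions; not equal.


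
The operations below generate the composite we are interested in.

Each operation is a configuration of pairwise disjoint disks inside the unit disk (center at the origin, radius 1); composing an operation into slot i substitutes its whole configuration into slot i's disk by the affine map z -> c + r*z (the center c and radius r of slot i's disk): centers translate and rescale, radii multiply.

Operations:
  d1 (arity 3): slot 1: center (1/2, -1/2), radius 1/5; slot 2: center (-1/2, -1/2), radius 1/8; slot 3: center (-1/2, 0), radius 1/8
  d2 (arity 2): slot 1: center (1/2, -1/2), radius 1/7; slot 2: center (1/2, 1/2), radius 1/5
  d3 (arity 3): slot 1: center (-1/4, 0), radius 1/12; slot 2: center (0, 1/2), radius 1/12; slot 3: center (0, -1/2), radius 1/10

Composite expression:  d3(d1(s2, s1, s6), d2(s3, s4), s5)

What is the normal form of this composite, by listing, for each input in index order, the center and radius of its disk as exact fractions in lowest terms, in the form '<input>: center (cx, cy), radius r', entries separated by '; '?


s1: center (-7/24, -1/24), radius 1/96; s2: center (-5/24, -1/24), radius 1/60; s3: center (1/24, 11/24), radius 1/84; s4: center (1/24, 13/24), radius 1/60; s5: center (0, -1/2), radius 1/10; s6: center (-7/24, 0), radius 1/96


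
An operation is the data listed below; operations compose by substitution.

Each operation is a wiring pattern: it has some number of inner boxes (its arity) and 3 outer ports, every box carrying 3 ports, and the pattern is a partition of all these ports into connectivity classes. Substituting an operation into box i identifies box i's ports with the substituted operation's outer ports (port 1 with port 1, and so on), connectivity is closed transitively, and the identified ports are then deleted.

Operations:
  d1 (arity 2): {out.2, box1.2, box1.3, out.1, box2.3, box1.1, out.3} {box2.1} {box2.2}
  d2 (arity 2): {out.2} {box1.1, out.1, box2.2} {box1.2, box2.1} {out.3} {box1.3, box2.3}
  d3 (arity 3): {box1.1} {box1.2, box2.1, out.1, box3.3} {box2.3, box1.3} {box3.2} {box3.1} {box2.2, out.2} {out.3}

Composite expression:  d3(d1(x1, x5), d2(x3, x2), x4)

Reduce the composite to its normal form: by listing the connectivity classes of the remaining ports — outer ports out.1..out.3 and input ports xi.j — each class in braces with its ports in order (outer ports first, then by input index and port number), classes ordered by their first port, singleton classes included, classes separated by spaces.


{out.1, x1.1, x1.2, x1.3, x2.2, x3.1, x4.3, x5.3} {out.2} {out.3} {x2.1, x3.2} {x2.3, x3.3} {x4.1} {x4.2} {x5.1} {x5.2}

After gluing at d3, chains via deleted ports link the x-ports.
stage d1: inputs (x1, x5), connectivity {out.1, out.2, out.3, x1.1, x1.2, x1.3, x5.3} {x5.1} {x5.2}, out.j its boundary
stage d2: inputs (x3, x2), connectivity {out.1, x2.2, x3.1} {out.2} {out.3} {x2.1, x3.2} {x2.3, x3.3}, out.j its boundary
stage d3: inputs (x1, x5, x3, x2, x4), connectivity {out.1, x1.1, x1.2, x1.3, x2.2, x3.1, x4.3, x5.3} {out.2} {out.3} {x2.1, x3.2} {x2.3, x3.3} {x4.1} {x4.2} {x5.1} {x5.2}, out.j its boundary


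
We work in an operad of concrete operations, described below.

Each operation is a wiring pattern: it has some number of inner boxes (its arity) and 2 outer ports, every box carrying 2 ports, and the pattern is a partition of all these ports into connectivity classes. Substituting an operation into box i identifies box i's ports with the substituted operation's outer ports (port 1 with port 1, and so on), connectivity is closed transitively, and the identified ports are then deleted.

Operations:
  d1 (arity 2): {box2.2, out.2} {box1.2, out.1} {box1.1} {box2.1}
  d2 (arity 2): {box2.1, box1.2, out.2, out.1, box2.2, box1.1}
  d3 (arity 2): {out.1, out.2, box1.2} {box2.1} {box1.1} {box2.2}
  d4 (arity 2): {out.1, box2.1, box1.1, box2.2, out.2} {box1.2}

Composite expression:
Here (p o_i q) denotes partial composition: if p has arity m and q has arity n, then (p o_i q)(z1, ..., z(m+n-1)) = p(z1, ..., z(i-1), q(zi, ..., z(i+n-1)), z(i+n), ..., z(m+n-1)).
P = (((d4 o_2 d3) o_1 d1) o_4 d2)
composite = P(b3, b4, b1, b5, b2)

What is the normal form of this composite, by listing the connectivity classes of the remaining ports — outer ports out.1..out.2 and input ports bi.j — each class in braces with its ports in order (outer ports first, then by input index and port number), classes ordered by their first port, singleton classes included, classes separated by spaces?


Reachability decides: close wires over d4-identified ports.
composing d1 on (b3, b4), with out.j its own outer ports: {out.1, b3.2} {out.2, b4.2} {b3.1} {b4.1}
composing d2 on (b5, b2), with out.j its own outer ports: {out.1, out.2, b2.1, b2.2, b5.1, b5.2}
composing d3 on (b1, b5, b2), with out.j its own outer ports: {out.1, out.2, b1.2} {b1.1} {b2.1, b2.2, b5.1, b5.2}
composing d4 on (b3, b4, b1, b5, b2), with out.j its own outer ports: {out.1, out.2, b1.2, b3.2} {b1.1} {b2.1, b2.2, b5.1, b5.2} {b3.1} {b4.1} {b4.2}

{out.1, out.2, b1.2, b3.2} {b1.1} {b2.1, b2.2, b5.1, b5.2} {b3.1} {b4.1} {b4.2}


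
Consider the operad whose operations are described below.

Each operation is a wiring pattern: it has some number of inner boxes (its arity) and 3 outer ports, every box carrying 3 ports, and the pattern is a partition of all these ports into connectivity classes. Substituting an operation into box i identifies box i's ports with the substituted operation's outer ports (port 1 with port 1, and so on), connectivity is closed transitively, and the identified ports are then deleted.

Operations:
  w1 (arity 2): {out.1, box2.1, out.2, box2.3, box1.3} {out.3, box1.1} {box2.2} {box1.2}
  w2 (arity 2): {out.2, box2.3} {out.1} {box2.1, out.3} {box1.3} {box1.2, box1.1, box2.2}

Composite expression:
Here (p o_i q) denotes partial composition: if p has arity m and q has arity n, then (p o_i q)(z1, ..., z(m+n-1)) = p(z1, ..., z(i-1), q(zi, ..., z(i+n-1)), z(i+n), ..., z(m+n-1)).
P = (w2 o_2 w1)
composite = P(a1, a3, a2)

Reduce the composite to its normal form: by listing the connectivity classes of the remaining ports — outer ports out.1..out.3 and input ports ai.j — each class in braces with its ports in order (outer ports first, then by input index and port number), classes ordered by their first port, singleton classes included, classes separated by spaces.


{out.1} {out.2, a3.1} {out.3, a1.1, a1.2, a2.1, a2.3, a3.3} {a1.3} {a2.2} {a3.2}

Treat the ports identified at w2 as solder joints: merge, then drop.
through w1, on inputs (a3, a2): {out.1, out.2, a2.1, a2.3, a3.3} {out.3, a3.1} {a2.2} {a3.2} (out.j = stage outer ports)
through w2, on inputs (a1, a3, a2): {out.1} {out.2, a3.1} {out.3, a1.1, a1.2, a2.1, a2.3, a3.3} {a1.3} {a2.2} {a3.2} (out.j = stage outer ports)
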